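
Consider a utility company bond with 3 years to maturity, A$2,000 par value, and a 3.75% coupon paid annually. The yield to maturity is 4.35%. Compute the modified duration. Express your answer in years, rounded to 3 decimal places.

2.771 years

Periodic yield y = 0.0435. First find Macaulay duration:
  t   CF        PV=CF/(1+0.0435)^t    t·PV
  1        75.00        71.8735        71.8735
  2        75.00        68.8773       137.7547
  3     2,075.00     1,826.1681     5,478.5042
  Σ                  1,966.9189     5,688.1323
P = 1,966.9189; Macaulay duration = 5,688.1323 / 1,966.9189 = 2.89190 years.
Modified duration = D_Mac / (1 + y) = 2.89190 / 1.0435 = 2.77135 years.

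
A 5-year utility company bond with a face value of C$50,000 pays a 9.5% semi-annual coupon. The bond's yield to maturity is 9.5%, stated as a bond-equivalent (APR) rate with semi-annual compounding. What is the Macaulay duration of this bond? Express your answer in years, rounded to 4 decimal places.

Periodic yield y = 0.0475. Discount each cash flow and weight by its period:
  t   CF        PV=CF/(1+0.0475)^t    t·PV
  1     2,375.00     2,267.3031     2,267.3031
  2     2,375.00     2,164.4898     4,328.9797
  3     2,375.00     2,066.3387     6,199.0162
  4     2,375.00     1,972.6384     7,890.5537
  5     2,375.00     1,883.1870     9,415.9352
  6     2,375.00     1,797.7919    10,786.7515
  7     2,375.00     1,716.2691    12,013.8840
  8     2,375.00     1,638.4431    13,107.5447
  9     2,375.00     1,564.1461    14,077.3153
  10   52,375.00    32,929.3926   329,293.9257
  Σ                 50,000.0000   409,381.2091
Price P = Σ PV = 50,000.0000.
Macaulay duration = Σ(t·PV) / P = 409,381.2091 / 50,000.0000 = 8.18762 half-year periods.
In years: 8.18762 / 2 = 4.09381 years.

4.0938 years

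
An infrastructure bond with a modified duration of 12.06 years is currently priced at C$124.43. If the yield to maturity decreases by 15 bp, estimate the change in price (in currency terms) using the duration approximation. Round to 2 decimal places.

+C$2.25

Duration approximation: ΔP/P ≈ -D_mod · Δy = -12.06 × (-0.0015) = +0.018090.
ΔP ≈ 124.43 × (+0.018090) = +2.2509387.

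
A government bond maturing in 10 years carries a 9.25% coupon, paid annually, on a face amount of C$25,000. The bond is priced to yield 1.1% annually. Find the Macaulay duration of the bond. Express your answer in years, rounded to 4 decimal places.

7.7373 years

Periodic yield y = 0.011. Discount each cash flow and weight by its year:
  t   CF        PV=CF/(1+0.011)^t    t·PV
  1     2,312.50     2,287.3393     2,287.3393
  2     2,312.50     2,262.4523     4,524.9046
  3     2,312.50     2,237.8361     6,713.5083
  4     2,312.50     2,213.4877     8,853.9509
  5     2,312.50     2,189.4043    10,947.0214
  6     2,312.50     2,165.5829    12,993.4972
  7     2,312.50     2,142.0206    14,994.1445
  8     2,312.50     2,118.7148    16,949.7183
  9     2,312.50     2,095.6625    18,860.9625
  10   27,312.50    24,482.1694   244,821.6939
  Σ                 44,194.6699   341,946.7408
Price P = Σ PV = 44,194.6699.
Macaulay duration = Σ(t·PV) / P = 341,946.7408 / 44,194.6699 = 7.73728 years.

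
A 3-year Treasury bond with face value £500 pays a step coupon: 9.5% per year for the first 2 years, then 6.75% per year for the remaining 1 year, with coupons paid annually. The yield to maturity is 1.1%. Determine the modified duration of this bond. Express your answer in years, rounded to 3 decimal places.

Periodic yield y = 0.011. First find Macaulay duration:
  t   CF        PV=CF/(1+0.011)^t    t·PV
  1        47.50        46.9832        46.9832
  2        47.50        46.4720        92.9440
  3       533.75       516.5168     1,549.5503
  Σ                    609.9719     1,689.4775
P = 609.9719; Macaulay duration = 1,689.4775 / 609.9719 = 2.76976 years.
Modified duration = D_Mac / (1 + y) = 2.76976 / 1.011 = 2.73963 years.

2.740 years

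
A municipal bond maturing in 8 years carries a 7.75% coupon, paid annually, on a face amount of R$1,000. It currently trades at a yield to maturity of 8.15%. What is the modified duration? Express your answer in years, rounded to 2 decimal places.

5.76 years

Periodic yield y = 0.0815. First find Macaulay duration:
  t   CF        PV=CF/(1+0.0815)^t    t·PV
  1        77.50        71.6597        71.6597
  2        77.50        66.2596       132.5192
  3        77.50        61.2664       183.7991
  4        77.50        56.6494       226.5978
  5        77.50        52.3804       261.9022
  6        77.50        48.4331       290.5988
  7        77.50        44.7833       313.4831
  8     1,077.50       575.7117     4,605.6940
  Σ                    977.1437     6,086.2537
P = 977.1437; Macaulay duration = 6,086.2537 / 977.1437 = 6.22862 years.
Modified duration = D_Mac / (1 + y) = 6.22862 / 1.0815 = 5.75924 years.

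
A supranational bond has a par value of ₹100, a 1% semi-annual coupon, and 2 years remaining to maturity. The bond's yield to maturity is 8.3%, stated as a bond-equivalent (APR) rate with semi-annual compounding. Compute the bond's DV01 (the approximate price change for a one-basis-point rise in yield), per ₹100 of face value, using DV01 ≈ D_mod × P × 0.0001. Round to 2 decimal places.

₹0.02

Periodic yield y = 0.0415.
  t   CF        PV=CF/(1+0.0415)^t    t·PV
  1         0.50         0.4801         0.4801
  2         0.50         0.4609         0.9219
  3         0.50         0.4426         1.3277
  4       100.50        85.4140       341.6559
  Σ                     86.7976       344.3856
P = 86.7976; D_Mac = 3.96769 half-year periods = 1.98384 yrs; D_mod = 1.90479 yrs.
DV01 ≈ 1.90479 × 86.7976 × 0.0001 = 0.016533.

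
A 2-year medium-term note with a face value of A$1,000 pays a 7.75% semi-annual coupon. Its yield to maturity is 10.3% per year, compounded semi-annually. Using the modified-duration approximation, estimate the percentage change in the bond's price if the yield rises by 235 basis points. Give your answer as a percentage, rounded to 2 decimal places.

Periodic yield y = 0.0515. Modified duration first:
  t   CF        PV=CF/(1+0.0515)^t    t·PV
  1        38.75        36.8521        36.8521
  2        38.75        35.0472        70.0944
  3        38.75        33.3307        99.9920
  4     1,038.75       849.7163     3,398.8650
  Σ                    954.9462     3,605.8035
P = 954.9462; D_Mac = 3.77592 half-year periods = 1.88796 yrs; D_mod = 1.88796/(1+0.0515) = 1.79549 yrs.
ΔP/P ≈ -D_mod · Δy = -1.79549 × (+0.0235) = -0.042194 = -4.2194%.

-4.22%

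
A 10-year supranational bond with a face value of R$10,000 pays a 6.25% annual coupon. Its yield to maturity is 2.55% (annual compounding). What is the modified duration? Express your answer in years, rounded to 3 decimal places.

Periodic yield y = 0.0255. First find Macaulay duration:
  t   CF        PV=CF/(1+0.0255)^t    t·PV
  1       625.00       609.4588       609.4588
  2       625.00       594.3040     1,188.6081
  3       625.00       579.5261     1,738.5784
  4       625.00       565.1157     2,260.4627
  5       625.00       551.0636     2,755.3178
  6       625.00       537.3609     3,224.1652
  7       625.00       523.9989     3,667.9922
  8       625.00       510.9692     4,087.7534
  9       625.00       498.2635     4,484.3711
  10   10,625.00     8,259.8525    82,598.5249
  Σ                 13,229.9131   106,615.2326
P = 13,229.9131; Macaulay duration = 106,615.2326 / 13,229.9131 = 8.05865 years.
Modified duration = D_Mac / (1 + y) = 8.05865 / 1.0255 = 7.85826 years.

7.858 years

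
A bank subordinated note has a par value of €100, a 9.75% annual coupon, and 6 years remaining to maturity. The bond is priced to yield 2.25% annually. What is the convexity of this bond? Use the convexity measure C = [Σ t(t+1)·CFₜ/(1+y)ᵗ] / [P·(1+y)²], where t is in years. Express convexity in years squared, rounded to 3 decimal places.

31.451

With y = 0.0225:
  t   CF        PV=CF/(1+0.0225)^t    t·PV        t(t+1)·PV
  1         9.75         9.5355         9.5355          19.0709
  2         9.75         9.3256        18.6513          55.9538
  3         9.75         9.1204        27.3612         109.4450
  4         9.75         8.9197        35.6789         178.3945
  5         9.75         8.7234        43.6172         261.7034
  6       109.75        96.0339       576.2035       4,033.4244
  Σ                    141.6586       711.0476       4,657.9918
P = 141.6586.
Convexity = Σ t(t+1)·PV / [P·(1+y)²] = 4,657.9918 / (141.6586 × 1.045506) = 31.45062.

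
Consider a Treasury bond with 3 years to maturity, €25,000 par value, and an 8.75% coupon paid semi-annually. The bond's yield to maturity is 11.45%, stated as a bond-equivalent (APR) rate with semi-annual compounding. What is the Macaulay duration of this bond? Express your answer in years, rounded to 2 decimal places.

2.69 years

Periodic yield y = 0.05725. Discount each cash flow and weight by its period:
  t   CF        PV=CF/(1+0.05725)^t    t·PV
  1     1,093.75     1,034.5235     1,034.5235
  2     1,093.75       978.5042     1,957.0083
  3     1,093.75       925.5182     2,776.5547
  4     1,093.75       875.4015     3,501.6060
  5     1,093.75       827.9986     4,139.9929
  6    26,093.75    18,684.0205   112,104.1228
  Σ                 23,325.9665   125,513.8083
Price P = Σ PV = 23,325.9665.
Macaulay duration = Σ(t·PV) / P = 125,513.8083 / 23,325.9665 = 5.38086 half-year periods.
In years: 5.38086 / 2 = 2.69043 years.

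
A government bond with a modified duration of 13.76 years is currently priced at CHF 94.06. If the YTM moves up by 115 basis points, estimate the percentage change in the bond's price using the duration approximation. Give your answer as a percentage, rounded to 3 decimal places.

-15.824%

Duration approximation: ΔP/P ≈ -D_mod · Δy = -13.76 × (+0.0115) = -0.158240.
As a percentage: -15.8240%.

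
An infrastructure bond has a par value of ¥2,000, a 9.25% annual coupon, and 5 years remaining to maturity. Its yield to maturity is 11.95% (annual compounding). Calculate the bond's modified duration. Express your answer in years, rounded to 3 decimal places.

3.731 years

Periodic yield y = 0.1195. First find Macaulay duration:
  t   CF        PV=CF/(1+0.1195)^t    t·PV
  1       185.00       165.2523       165.2523
  2       185.00       147.6126       295.2253
  3       185.00       131.8559       395.5676
  4       185.00       117.7810       471.1241
  5     2,185.00     1,242.5989     6,212.9943
  Σ                  1,805.1007     7,540.1636
P = 1,805.1007; Macaulay duration = 7,540.1636 / 1,805.1007 = 4.17714 years.
Modified duration = D_Mac / (1 + y) = 4.17714 / 1.1195 = 3.73126 years.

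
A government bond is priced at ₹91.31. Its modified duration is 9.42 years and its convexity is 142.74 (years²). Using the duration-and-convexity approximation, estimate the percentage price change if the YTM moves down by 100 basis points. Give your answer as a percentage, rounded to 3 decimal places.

Duration effect: -D_mod·Δy = -9.42 × (-0.01) = +0.094200
Convexity effect: ½·C·(Δy)² = 0.5 × 142.74 × (-0.01)² = +0.0071370
ΔP/P ≈ +0.094200 + 0.0071370 = +0.101337
= +10.1337%.

+10.134%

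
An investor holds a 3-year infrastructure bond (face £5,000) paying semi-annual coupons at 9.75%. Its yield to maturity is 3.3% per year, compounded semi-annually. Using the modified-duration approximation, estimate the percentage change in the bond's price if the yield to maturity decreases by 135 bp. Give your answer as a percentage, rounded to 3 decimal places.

+3.589%

Periodic yield y = 0.0165. Modified duration first:
  t   CF        PV=CF/(1+0.0165)^t    t·PV
  1       243.75       239.7934       239.7934
  2       243.75       235.9010       471.8021
  3       243.75       232.0719       696.2156
  4       243.75       228.3048       913.2193
  5       243.75       224.5989     1,122.9947
  6     5,243.75     4,753.3269    28,519.9612
  Σ                  5,913.9969    31,963.9863
P = 5,913.9969; D_Mac = 5.40480 half-year periods = 2.70240 yrs; D_mod = 2.70240/(1+0.0165) = 2.65854 yrs.
ΔP/P ≈ -D_mod · Δy = -2.65854 × (-0.0135) = +0.035890 = +3.5890%.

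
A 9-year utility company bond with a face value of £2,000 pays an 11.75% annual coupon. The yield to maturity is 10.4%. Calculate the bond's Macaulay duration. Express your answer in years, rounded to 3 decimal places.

6.122 years

Periodic yield y = 0.104. Discount each cash flow and weight by its year:
  t   CF        PV=CF/(1+0.104)^t    t·PV
  1       235.00       212.8623       212.8623
  2       235.00       192.8101       385.6201
  3       235.00       174.6468       523.9404
  4       235.00       158.1946       632.7783
  5       235.00       143.2922       716.4609
  6       235.00       129.7936       778.7619
  7       235.00       117.5667       822.9669
  8       235.00       106.4916       851.9326
  9     2,235.00       917.3939     8,256.5455
  Σ                  2,153.0518    13,181.8690
Price P = Σ PV = 2,153.0518.
Macaulay duration = Σ(t·PV) / P = 13,181.8690 / 2,153.0518 = 6.12241 years.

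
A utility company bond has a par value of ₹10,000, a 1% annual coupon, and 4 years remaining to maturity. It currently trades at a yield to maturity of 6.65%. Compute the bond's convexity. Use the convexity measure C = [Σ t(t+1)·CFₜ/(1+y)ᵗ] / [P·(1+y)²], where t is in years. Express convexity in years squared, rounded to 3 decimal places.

17.194

With y = 0.0665:
  t   CF        PV=CF/(1+0.0665)^t    t·PV        t(t+1)·PV
  1       100.00        93.7647        93.7647         187.5293
  2       100.00        87.9181       175.8362         527.5086
  3       100.00        82.4361       247.3083         989.2332
  4    10,100.00     7,806.8877    31,227.5510     156,137.7549
  Σ                  8,071.0066    31,744.4601     157,842.0259
P = 8,071.0066.
Convexity = Σ t(t+1)·PV / [P·(1+y)²] = 157,842.0259 / (8,071.0066 × 1.137422) = 17.19385.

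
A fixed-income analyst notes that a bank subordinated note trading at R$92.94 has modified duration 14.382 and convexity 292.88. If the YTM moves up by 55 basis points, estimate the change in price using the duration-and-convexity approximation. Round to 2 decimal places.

-R$6.94

Duration effect: -D_mod·Δy = -14.382 × (+0.0055) = -0.079101
Convexity effect: ½·C·(Δy)² = 0.5 × 292.88 × (0.0055)² = +0.00442981
ΔP/P ≈ -0.079101 + 0.00442981 = -0.07467119
ΔP ≈ 92.94 × (-0.07467119) = -6.9399403986.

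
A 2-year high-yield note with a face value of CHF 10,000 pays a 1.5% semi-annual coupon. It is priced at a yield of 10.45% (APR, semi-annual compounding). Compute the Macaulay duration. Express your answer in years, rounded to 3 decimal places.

1.975 years

Periodic yield y = 0.05225. Discount each cash flow and weight by its period:
  t   CF        PV=CF/(1+0.05225)^t    t·PV
  1        75.00        71.2758        71.2758
  2        75.00        67.7366       135.4732
  3        75.00        64.3731       193.1193
  4    10,075.00     8,218.0602    32,872.2407
  Σ                  8,421.4457    33,272.1091
Price P = Σ PV = 8,421.4457.
Macaulay duration = Σ(t·PV) / P = 33,272.1091 / 8,421.4457 = 3.95088 half-year periods.
In years: 3.95088 / 2 = 1.97544 years.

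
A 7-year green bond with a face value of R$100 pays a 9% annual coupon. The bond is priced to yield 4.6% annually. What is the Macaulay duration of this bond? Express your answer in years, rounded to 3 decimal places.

Periodic yield y = 0.046. Discount each cash flow and weight by its year:
  t   CF        PV=CF/(1+0.046)^t    t·PV
  1         9.00         8.6042         8.6042
  2         9.00         8.2258        16.4516
  3         9.00         7.8641        23.5922
  4         9.00         7.5182        30.0729
  5         9.00         7.1876        35.9380
  6         9.00         6.8715        41.2291
  7       109.00        79.5618       556.9327
  Σ                    125.8333       712.8208
Price P = Σ PV = 125.8333.
Macaulay duration = Σ(t·PV) / P = 712.8208 / 125.8333 = 5.66480 years.

5.665 years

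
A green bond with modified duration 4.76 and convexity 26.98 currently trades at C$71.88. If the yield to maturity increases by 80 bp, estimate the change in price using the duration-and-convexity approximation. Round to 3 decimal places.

Duration effect: -D_mod·Δy = -4.76 × (+0.008) = -0.038080
Convexity effect: ½·C·(Δy)² = 0.5 × 26.98 × (0.008)² = +0.00086336
ΔP/P ≈ -0.038080 + 0.00086336 = -0.03721664
ΔP ≈ 71.88 × (-0.03721664) = -2.6751320832.

-C$2.675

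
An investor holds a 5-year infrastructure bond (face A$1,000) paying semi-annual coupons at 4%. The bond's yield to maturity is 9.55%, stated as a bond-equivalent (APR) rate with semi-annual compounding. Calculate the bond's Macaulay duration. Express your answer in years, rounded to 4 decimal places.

4.5133 years

Periodic yield y = 0.04775. Discount each cash flow and weight by its period:
  t   CF        PV=CF/(1+0.04775)^t    t·PV
  1        20.00        19.0885        19.0885
  2        20.00        18.2186        36.4372
  3        20.00        17.3883        52.1649
  4        20.00        16.5958        66.3834
  5        20.00        15.8395        79.1975
  6        20.00        15.1176        90.7058
  7        20.00        14.4287       101.0007
  8        20.00        13.7711       110.1688
  9        20.00        13.1435       118.2915
  10    1,020.00       639.7694     6,397.6942
  Σ                    783.3611     7,071.1325
Price P = Σ PV = 783.3611.
Macaulay duration = Σ(t·PV) / P = 7,071.1325 / 783.3611 = 9.02666 half-year periods.
In years: 9.02666 / 2 = 4.51333 years.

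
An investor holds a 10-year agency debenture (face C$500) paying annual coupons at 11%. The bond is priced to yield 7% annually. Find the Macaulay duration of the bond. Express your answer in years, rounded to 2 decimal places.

6.95 years

Periodic yield y = 0.07. Discount each cash flow and weight by its year:
  t   CF        PV=CF/(1+0.07)^t    t·PV
  1        55.00        51.4019        51.4019
  2        55.00        48.0391        96.0783
  3        55.00        44.8964       134.6891
  4        55.00        41.9592       167.8369
  5        55.00        39.2142       196.0712
  6        55.00        36.6488       219.8929
  7        55.00        34.2512       239.7587
  8        55.00        32.0105       256.0840
  9        55.00        29.9164       269.2472
  10      555.00       282.1339     2,821.3386
  Σ                    640.4716     4,452.3988
Price P = Σ PV = 640.4716.
Macaulay duration = Σ(t·PV) / P = 4,452.3988 / 640.4716 = 6.95175 years.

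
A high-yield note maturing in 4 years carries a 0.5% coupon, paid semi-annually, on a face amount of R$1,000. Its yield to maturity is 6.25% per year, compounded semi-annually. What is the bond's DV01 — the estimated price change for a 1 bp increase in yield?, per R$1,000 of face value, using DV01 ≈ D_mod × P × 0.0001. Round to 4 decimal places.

Periodic yield y = 0.03125.
  t   CF        PV=CF/(1+0.03125)^t    t·PV
  1         2.50         2.4242         2.4242
  2         2.50         2.3508         4.7016
  3         2.50         2.2795         6.8386
  4         2.50         2.2105         8.8419
  5         2.50         2.1435        10.7174
  6         2.50         2.0785        12.4712
  7         2.50         2.0155        14.1088
  8     1,002.50       783.7412     6,269.9298
  Σ                    799.2438     6,330.0335
P = 799.2438; D_Mac = 7.92003 half-year periods = 3.96001 yrs; D_mod = 3.84001 yrs.
DV01 ≈ 3.84001 × 799.2438 × 0.0001 = 0.306911.

R$0.3069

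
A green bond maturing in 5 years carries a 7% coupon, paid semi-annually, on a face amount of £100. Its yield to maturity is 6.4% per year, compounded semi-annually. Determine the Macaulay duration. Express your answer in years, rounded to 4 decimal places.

Periodic yield y = 0.032. Discount each cash flow and weight by its period:
  t   CF        PV=CF/(1+0.032)^t    t·PV
  1         3.50         3.3915         3.3915
  2         3.50         3.2863         6.5726
  3         3.50         3.1844         9.5532
  4         3.50         3.0857        12.3427
  5         3.50         2.9900        14.9499
  6         3.50         2.8973        17.3837
  7         3.50         2.8074        19.6521
  8         3.50         2.7204        21.7631
  9         3.50         2.6360        23.7243
  10      103.50        75.5342       755.3416
  Σ                    102.5331       884.6746
Price P = Σ PV = 102.5331.
Macaulay duration = Σ(t·PV) / P = 884.6746 / 102.5331 = 8.62818 half-year periods.
In years: 8.62818 / 2 = 4.31409 years.

4.3141 years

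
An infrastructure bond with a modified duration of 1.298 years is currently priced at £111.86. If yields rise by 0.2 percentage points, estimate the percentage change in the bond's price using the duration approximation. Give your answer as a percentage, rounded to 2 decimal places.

-0.26%

Duration approximation: ΔP/P ≈ -D_mod · Δy = -1.298 × (+0.002) = -0.002596.
As a percentage: -0.2596%.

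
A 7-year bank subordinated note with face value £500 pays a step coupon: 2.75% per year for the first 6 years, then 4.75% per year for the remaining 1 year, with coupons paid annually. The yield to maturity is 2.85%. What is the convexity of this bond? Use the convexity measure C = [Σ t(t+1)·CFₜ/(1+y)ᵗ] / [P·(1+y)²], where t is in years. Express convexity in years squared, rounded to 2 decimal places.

With y = 0.0285:
  t   CF        PV=CF/(1+0.0285)^t    t·PV        t(t+1)·PV
  1        13.75        13.3690        13.3690          26.7380
  2        13.75        12.9985        25.9971          77.9912
  3        13.75        12.6383        37.9150         151.6600
  4        13.75        12.2881        49.1525         245.7624
  5        13.75        11.9476        59.7381         358.4284
  6        13.75        11.6165        69.6993         487.8948
  7       523.75       430.2233     3,011.5634      24,092.5068
  Σ                    505.0815     3,267.4342      25,440.9817
P = 505.0815.
Convexity = Σ t(t+1)·PV / [P·(1+y)²] = 25,440.9817 / (505.0815 × 1.057812) = 47.61720.

47.62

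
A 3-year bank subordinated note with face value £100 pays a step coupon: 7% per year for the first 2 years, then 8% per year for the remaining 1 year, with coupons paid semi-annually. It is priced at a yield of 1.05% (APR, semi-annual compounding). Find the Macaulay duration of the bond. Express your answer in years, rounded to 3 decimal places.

2.779 years

Periodic yield y = 0.00525. Discount each cash flow and weight by its period:
  t   CF        PV=CF/(1+0.00525)^t    t·PV
  1         3.50         3.4817         3.4817
  2         3.50         3.4635         6.9271
  3         3.50         3.4454        10.3363
  4         3.50         3.4275        13.7098
  5         4.00         3.8966        19.4832
  6       104.00       100.7834       604.7002
  Σ                    118.4982       658.6383
Price P = Σ PV = 118.4982.
Macaulay duration = Σ(t·PV) / P = 658.6383 / 118.4982 = 5.55822 half-year periods.
In years: 5.55822 / 2 = 2.77911 years.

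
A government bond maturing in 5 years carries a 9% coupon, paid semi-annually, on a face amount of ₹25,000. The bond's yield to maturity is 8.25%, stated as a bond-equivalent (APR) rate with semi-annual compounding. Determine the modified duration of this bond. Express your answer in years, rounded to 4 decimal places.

3.9849 years

Periodic yield y = 0.04125. First find Macaulay duration:
  t   CF        PV=CF/(1+0.04125)^t    t·PV
  1     1,125.00     1,080.4322     1,080.4322
  2     1,125.00     1,037.6299     2,075.2599
  3     1,125.00       996.5233     2,989.5700
  4     1,125.00       957.0452     3,828.1809
  5     1,125.00       919.1311     4,595.6554
  6     1,125.00       882.7189     5,296.3135
  7     1,125.00       847.7493     5,934.2448
  8     1,125.00       814.1650     6,513.3197
  9     1,125.00       781.9111     7,037.2001
  10   26,125.00    17,438.3807   174,383.8072
  Σ                 25,755.6868   213,733.9838
P = 25,755.6868; Macaulay duration = 213,733.9838 / 25,755.6868 = 8.29852 half-year periods = 4.14926 years.
Modified duration = D_Mac / (1 + y) = 4.14926 / 1.04125 = 3.98488 years.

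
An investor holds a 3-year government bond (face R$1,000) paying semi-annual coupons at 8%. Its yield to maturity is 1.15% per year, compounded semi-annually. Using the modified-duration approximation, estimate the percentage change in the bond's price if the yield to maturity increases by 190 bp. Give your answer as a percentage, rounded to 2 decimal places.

-5.20%

Periodic yield y = 0.00575. Modified duration first:
  t   CF        PV=CF/(1+0.00575)^t    t·PV
  1        40.00        39.7713        39.7713
  2        40.00        39.5439        79.0879
  3        40.00        39.3179       117.9536
  4        40.00        39.0931       156.3723
  5        40.00        38.8696       194.3479
  6     1,040.00     1,004.8312     6,028.9869
  Σ                  1,201.4269     6,616.5199
P = 1,201.4269; D_Mac = 5.50722 half-year periods = 2.75361 yrs; D_mod = 2.75361/(1+0.00575) = 2.73787 yrs.
ΔP/P ≈ -D_mod · Δy = -2.73787 × (+0.019) = -0.052019 = -5.2019%.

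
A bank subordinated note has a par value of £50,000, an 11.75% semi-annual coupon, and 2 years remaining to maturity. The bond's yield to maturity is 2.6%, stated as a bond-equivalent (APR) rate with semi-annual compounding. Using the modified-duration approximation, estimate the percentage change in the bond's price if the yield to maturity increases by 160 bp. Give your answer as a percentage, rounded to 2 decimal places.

Periodic yield y = 0.013. Modified duration first:
  t   CF        PV=CF/(1+0.013)^t    t·PV
  1     2,937.50     2,899.8026     2,899.8026
  2     2,937.50     2,862.5889     5,725.1778
  3     2,937.50     2,825.8528     8,477.5585
  4    52,937.50    50,271.9401   201,087.7606
  Σ                 58,860.1844   218,190.2994
P = 58,860.1844; D_Mac = 3.70693 half-year periods = 1.85346 yrs; D_mod = 1.85346/(1+0.013) = 1.82968 yrs.
ΔP/P ≈ -D_mod · Δy = -1.82968 × (+0.016) = -0.029275 = -2.9275%.

-2.93%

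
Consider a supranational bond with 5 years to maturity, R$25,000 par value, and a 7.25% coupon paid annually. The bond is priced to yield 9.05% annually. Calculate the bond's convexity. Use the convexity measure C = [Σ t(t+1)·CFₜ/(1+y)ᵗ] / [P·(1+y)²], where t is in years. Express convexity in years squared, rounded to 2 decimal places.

With y = 0.0905:
  t   CF        PV=CF/(1+0.0905)^t    t·PV        t(t+1)·PV
  1     1,812.50     1,662.0816     1,662.0816       3,324.1632
  2     1,812.50     1,524.1464     3,048.2927       9,144.8782
  3     1,812.50     1,397.6583     4,192.9749      16,771.8995
  4     1,812.50     1,281.6674     5,126.6696      25,633.3479
  5    26,812.50    17,386.3717    86,931.8585     521,591.1508
  Σ                 23,251.9254   100,961.8773     576,465.4396
P = 23,251.9254.
Convexity = Σ t(t+1)·PV / [P·(1+y)²] = 576,465.4396 / (23,251.9254 × 1.189190) = 20.84793.

20.85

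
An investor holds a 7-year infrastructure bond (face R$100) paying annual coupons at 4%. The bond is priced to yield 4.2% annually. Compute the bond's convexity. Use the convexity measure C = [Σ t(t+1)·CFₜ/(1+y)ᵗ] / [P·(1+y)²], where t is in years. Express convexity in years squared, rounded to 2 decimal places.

With y = 0.042:
  t   CF        PV=CF/(1+0.042)^t    t·PV        t(t+1)·PV
  1         4.00         3.8388         3.8388           7.6775
  2         4.00         3.6840         7.3681          22.1043
  3         4.00         3.5355        10.6066          42.4266
  4         4.00         3.3930        13.5722          67.8608
  5         4.00         3.2563        16.2814          97.6883
  6         4.00         3.1250        18.7502         131.2511
  7       104.00        77.9757       545.8299       4,366.6394
  Σ                     98.8084       616.2471       4,735.6481
P = 98.8084.
Convexity = Σ t(t+1)·PV / [P·(1+y)²] = 4,735.6481 / (98.8084 × 1.085764) = 44.14180.

44.14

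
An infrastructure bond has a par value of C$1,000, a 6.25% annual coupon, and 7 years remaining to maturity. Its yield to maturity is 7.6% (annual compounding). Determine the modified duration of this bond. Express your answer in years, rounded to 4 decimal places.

5.4189 years

Periodic yield y = 0.076. First find Macaulay duration:
  t   CF        PV=CF/(1+0.076)^t    t·PV
  1        62.50        58.0855        58.0855
  2        62.50        53.9828       107.9656
  3        62.50        50.1699       150.5097
  4        62.50        46.6263       186.5052
  5        62.50        43.3330       216.6650
  6        62.50        40.2723       241.6338
  7     1,062.50       636.2723     4,453.9063
  Σ                    928.7421     5,415.2711
P = 928.7421; Macaulay duration = 5,415.2711 / 928.7421 = 5.83076 years.
Modified duration = D_Mac / (1 + y) = 5.83076 / 1.076 = 5.41892 years.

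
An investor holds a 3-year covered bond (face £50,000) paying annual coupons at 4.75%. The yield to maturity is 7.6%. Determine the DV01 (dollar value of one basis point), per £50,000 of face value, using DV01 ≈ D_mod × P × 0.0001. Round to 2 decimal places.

Periodic yield y = 0.076.
  t   CF        PV=CF/(1+0.076)^t    t·PV
  1     2,375.00     2,207.2491     2,207.2491
  2     2,375.00     2,051.3467     4,102.6934
  3    52,375.00    42,042.3731   126,127.1193
  Σ                 46,300.9689   132,437.0618
P = 46,300.9689; D_Mac = 2.86035 yrs; D_mod = 2.65832 yrs.
DV01 ≈ 2.65832 × 46,300.9689 × 0.0001 = 12.308277.

£12.31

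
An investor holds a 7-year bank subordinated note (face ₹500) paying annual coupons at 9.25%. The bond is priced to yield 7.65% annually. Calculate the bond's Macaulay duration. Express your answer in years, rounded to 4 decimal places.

Periodic yield y = 0.0765. Discount each cash flow and weight by its year:
  t   CF        PV=CF/(1+0.0765)^t    t·PV
  1        46.25        42.9633        42.9633
  2        46.25        39.9102        79.8204
  3        46.25        37.0740       111.2220
  4        46.25        34.4394       137.7576
  5        46.25        31.9920       159.9601
  6        46.25        29.7185       178.3113
  7       546.25       326.0568     2,282.3973
  Σ                    542.1542     2,992.4320
Price P = Σ PV = 542.1542.
Macaulay duration = Σ(t·PV) / P = 2,992.4320 / 542.1542 = 5.51952 years.

5.5195 years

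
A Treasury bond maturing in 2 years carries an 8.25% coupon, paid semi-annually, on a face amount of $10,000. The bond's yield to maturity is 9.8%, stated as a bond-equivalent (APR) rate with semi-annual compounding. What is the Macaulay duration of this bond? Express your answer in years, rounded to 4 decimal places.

1.8824 years

Periodic yield y = 0.049. Discount each cash flow and weight by its period:
  t   CF        PV=CF/(1+0.049)^t    t·PV
  1       412.50       393.2316       393.2316
  2       412.50       374.8633       749.7267
  3       412.50       357.3530     1,072.0591
  4    10,412.50     8,599.1012    34,396.4049
  Σ                  9,724.5493    36,611.4224
Price P = Σ PV = 9,724.5493.
Macaulay duration = Σ(t·PV) / P = 36,611.4224 / 9,724.5493 = 3.76485 half-year periods.
In years: 3.76485 / 2 = 1.88242 years.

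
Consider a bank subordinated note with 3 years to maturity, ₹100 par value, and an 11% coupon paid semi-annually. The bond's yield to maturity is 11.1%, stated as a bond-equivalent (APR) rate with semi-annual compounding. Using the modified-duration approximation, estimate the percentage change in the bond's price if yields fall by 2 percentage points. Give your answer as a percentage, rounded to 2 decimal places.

+4.99%

Periodic yield y = 0.0555. Modified duration first:
  t   CF        PV=CF/(1+0.0555)^t    t·PV
  1         5.50         5.2108         5.2108
  2         5.50         4.9368         9.8736
  3         5.50         4.6772        14.0317
  4         5.50         4.4313        17.7251
  5         5.50         4.1983        20.9914
  6       105.50        76.2962       457.7773
  Σ                     99.7506       525.6100
P = 99.7506; D_Mac = 5.26924 half-year periods = 2.63462 yrs; D_mod = 2.63462/(1+0.0555) = 2.49609 yrs.
ΔP/P ≈ -D_mod · Δy = -2.49609 × (-0.02) = +0.049922 = +4.9922%.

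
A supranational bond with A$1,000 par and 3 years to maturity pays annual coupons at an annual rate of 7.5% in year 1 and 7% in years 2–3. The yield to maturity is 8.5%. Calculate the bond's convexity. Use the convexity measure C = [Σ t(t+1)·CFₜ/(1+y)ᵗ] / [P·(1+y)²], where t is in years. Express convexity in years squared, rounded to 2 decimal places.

With y = 0.085:
  t   CF        PV=CF/(1+0.085)^t    t·PV        t(t+1)·PV
  1        75.00        69.1244        69.1244         138.2488
  2        70.00        59.4619       118.9237         356.7712
  3     1,070.00       837.7117     2,513.1350      10,052.5400
  Σ                    966.2980     2,701.1832      10,547.5601
P = 966.2980.
Convexity = Σ t(t+1)·PV / [P·(1+y)²] = 10,547.5601 / (966.2980 × 1.177225) = 9.27217.

9.27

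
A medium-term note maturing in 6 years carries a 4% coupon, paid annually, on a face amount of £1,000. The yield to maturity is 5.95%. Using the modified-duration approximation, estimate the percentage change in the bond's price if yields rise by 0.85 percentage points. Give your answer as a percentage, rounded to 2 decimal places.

Periodic yield y = 0.0595. Modified duration first:
  t   CF        PV=CF/(1+0.0595)^t    t·PV
  1        40.00        37.7537        37.7537
  2        40.00        35.6335        71.2669
  3        40.00        33.6323       100.8970
  4        40.00        31.7436       126.9744
  5        40.00        29.9609       149.8046
  6     1,040.00       735.2374     4,411.4242
  Σ                    903.9614     4,898.1208
P = 903.9614; D_Mac = 5.41851 yrs; D_mod = 5.41851/(1+0.0595) = 5.11421 yrs.
ΔP/P ≈ -D_mod · Δy = -5.11421 × (+0.0085) = -0.043471 = -4.3471%.

-4.35%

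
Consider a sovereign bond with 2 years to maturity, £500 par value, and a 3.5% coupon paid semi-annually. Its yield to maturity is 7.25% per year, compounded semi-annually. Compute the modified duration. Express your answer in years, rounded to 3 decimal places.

Periodic yield y = 0.03625. First find Macaulay duration:
  t   CF        PV=CF/(1+0.03625)^t    t·PV
  1         8.75         8.4439         8.4439
  2         8.75         8.1485        16.2970
  3         8.75         7.8635        23.5904
  4       508.75       441.2109     1,764.8437
  Σ                    465.6668     1,813.1750
P = 465.6668; Macaulay duration = 1,813.1750 / 465.6668 = 3.89372 half-year periods = 1.94686 years.
Modified duration = D_Mac / (1 + y) = 1.94686 / 1.03625 = 1.87875 years.

1.879 years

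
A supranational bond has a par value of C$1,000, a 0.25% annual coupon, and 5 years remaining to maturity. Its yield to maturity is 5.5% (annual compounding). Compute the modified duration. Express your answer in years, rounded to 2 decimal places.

4.71 years

Periodic yield y = 0.055. First find Macaulay duration:
  t   CF        PV=CF/(1+0.055)^t    t·PV
  1         2.50         2.3697         2.3697
  2         2.50         2.2461         4.4923
  3         2.50         2.1290         6.3871
  4         2.50         2.0180         8.0722
  5     1,002.50       767.0472     3,835.2359
  Σ                    775.8101     3,856.5571
P = 775.8101; Macaulay duration = 3,856.5571 / 775.8101 = 4.97101 years.
Modified duration = D_Mac / (1 + y) = 4.97101 / 1.055 = 4.71185 years.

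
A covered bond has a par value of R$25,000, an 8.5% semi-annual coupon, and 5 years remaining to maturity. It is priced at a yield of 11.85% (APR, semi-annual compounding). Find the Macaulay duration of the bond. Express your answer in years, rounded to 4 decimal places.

Periodic yield y = 0.05925. Discount each cash flow and weight by its period:
  t   CF        PV=CF/(1+0.05925)^t    t·PV
  1     1,062.50     1,003.0682     1,003.0682
  2     1,062.50       946.9608     1,893.9216
  3     1,062.50       893.9918     2,681.9753
  4     1,062.50       843.9856     3,375.9425
  5     1,062.50       796.7766     3,983.8830
  6     1,062.50       752.2083     4,513.2496
  7     1,062.50       710.1329     4,970.9303
  8     1,062.50       670.4110     5,363.2883
  9     1,062.50       632.9111     5,696.1995
  10   26,062.50    14,656.5362   146,565.3622
  Σ                 21,906.9825   180,047.8205
Price P = Σ PV = 21,906.9825.
Macaulay duration = Σ(t·PV) / P = 180,047.8205 / 21,906.9825 = 8.21874 half-year periods.
In years: 8.21874 / 2 = 4.10937 years.

4.1094 years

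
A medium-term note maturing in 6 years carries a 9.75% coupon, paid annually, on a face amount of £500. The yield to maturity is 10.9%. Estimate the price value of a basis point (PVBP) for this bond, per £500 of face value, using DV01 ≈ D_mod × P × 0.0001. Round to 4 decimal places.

Periodic yield y = 0.109.
  t   CF        PV=CF/(1+0.109)^t    t·PV
  1        48.75        43.9585        43.9585
  2        48.75        39.6380        79.2760
  3        48.75        35.7421       107.2263
  4        48.75        32.2291       128.9165
  5        48.75        29.0614       145.3071
  6       548.75       294.9750     1,769.8502
  Σ                    475.6042     2,274.5345
P = 475.6042; D_Mac = 4.78241 yrs; D_mod = 4.31236 yrs.
DV01 ≈ 4.31236 × 475.6042 × 0.0001 = 0.205098.

£0.2051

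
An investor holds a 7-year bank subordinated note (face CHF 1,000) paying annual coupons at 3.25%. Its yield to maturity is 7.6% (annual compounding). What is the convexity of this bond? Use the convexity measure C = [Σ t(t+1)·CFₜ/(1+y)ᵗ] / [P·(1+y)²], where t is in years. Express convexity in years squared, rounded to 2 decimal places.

With y = 0.076:
  t   CF        PV=CF/(1+0.076)^t    t·PV        t(t+1)·PV
  1        32.50        30.2045        30.2045          60.4089
  2        32.50        28.0711        56.1421         168.4264
  3        32.50        26.0883        78.2650         313.0602
  4        32.50        24.2457        96.9827         484.9135
  5        32.50        22.5332       112.6658         675.9947
  6        32.50        20.9416       125.6496         879.5469
  7     1,032.50       618.3070     4,328.1490      34,625.1918
  Σ                    770.3913     4,828.0586      37,207.5423
P = 770.3913.
Convexity = Σ t(t+1)·PV / [P·(1+y)²] = 37,207.5423 / (770.3913 × 1.157776) = 41.71527.

41.72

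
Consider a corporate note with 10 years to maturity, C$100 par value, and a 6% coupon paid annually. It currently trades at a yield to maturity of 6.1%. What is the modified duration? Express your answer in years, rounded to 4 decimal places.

7.3445 years

Periodic yield y = 0.061. First find Macaulay duration:
  t   CF        PV=CF/(1+0.061)^t    t·PV
  1         6.00         5.6550         5.6550
  2         6.00         5.3299        10.6598
  3         6.00         5.0235        15.0705
  4         6.00         4.7347        18.9387
  5         6.00         4.4625        22.3123
  6         6.00         4.2059        25.2354
  7         6.00         3.9641        27.7486
  8         6.00         3.7362        29.8895
  9         6.00         3.5214        31.6924
  10      106.00        58.6343       586.3434
  Σ                     99.2675       773.5456
P = 99.2675; Macaulay duration = 773.5456 / 99.2675 = 7.79254 years.
Modified duration = D_Mac / (1 + y) = 7.79254 / 1.061 = 7.34452 years.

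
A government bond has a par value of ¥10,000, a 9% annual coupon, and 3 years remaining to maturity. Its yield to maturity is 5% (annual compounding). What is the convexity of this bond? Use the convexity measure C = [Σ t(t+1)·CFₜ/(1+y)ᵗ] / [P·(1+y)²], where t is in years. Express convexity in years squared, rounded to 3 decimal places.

With y = 0.05:
  t   CF        PV=CF/(1+0.05)^t    t·PV        t(t+1)·PV
  1       900.00       857.1429       857.1429       1,714.2857
  2       900.00       816.3265     1,632.6531       4,897.9592
  3    10,900.00     9,415.8298    28,247.4895     112,989.9579
  Σ                 11,089.2992    30,737.2854     119,602.2028
P = 11,089.2992.
Convexity = Σ t(t+1)·PV / [P·(1+y)²] = 119,602.2028 / (11,089.2992 × 1.102500) = 9.78265.

9.783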